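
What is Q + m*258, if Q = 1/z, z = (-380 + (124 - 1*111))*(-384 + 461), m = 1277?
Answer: 9310379693/28259 ≈ 3.2947e+5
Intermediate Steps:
z = -28259 (z = (-380 + (124 - 111))*77 = (-380 + 13)*77 = -367*77 = -28259)
Q = -1/28259 (Q = 1/(-28259) = -1/28259 ≈ -3.5387e-5)
Q + m*258 = -1/28259 + 1277*258 = -1/28259 + 329466 = 9310379693/28259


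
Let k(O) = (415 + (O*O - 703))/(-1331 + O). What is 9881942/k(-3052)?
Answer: -21656275893/4657208 ≈ -4650.1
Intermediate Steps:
k(O) = (-288 + O**2)/(-1331 + O) (k(O) = (415 + (O**2 - 703))/(-1331 + O) = (415 + (-703 + O**2))/(-1331 + O) = (-288 + O**2)/(-1331 + O))
9881942/k(-3052) = 9881942/(((-288 + (-3052)**2)/(-1331 - 3052))) = 9881942/(((-288 + 9314704)/(-4383))) = 9881942/((-1/4383*9314416)) = 9881942/(-9314416/4383) = 9881942*(-4383/9314416) = -21656275893/4657208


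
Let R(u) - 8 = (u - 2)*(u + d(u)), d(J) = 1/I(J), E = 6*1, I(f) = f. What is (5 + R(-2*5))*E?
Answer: 4026/5 ≈ 805.20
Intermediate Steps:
E = 6
d(J) = 1/J
R(u) = 8 + (-2 + u)*(u + 1/u) (R(u) = 8 + (u - 2)*(u + 1/u) = 8 + (-2 + u)*(u + 1/u))
(5 + R(-2*5))*E = (5 + (9 + (-2*5)² - (-4)*5 - 2/((-2*5))))*6 = (5 + (9 + (-10)² - 2*(-10) - 2/(-10)))*6 = (5 + (9 + 100 + 20 - 2*(-⅒)))*6 = (5 + (9 + 100 + 20 + ⅕))*6 = (5 + 646/5)*6 = (671/5)*6 = 4026/5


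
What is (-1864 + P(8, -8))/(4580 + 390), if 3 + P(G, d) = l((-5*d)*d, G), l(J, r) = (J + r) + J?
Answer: -357/710 ≈ -0.50282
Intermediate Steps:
l(J, r) = r + 2*J
P(G, d) = -3 + G - 10*d**2 (P(G, d) = -3 + (G + 2*((-5*d)*d)) = -3 + (G + 2*(-5*d**2)) = -3 + (G - 10*d**2) = -3 + G - 10*d**2)
(-1864 + P(8, -8))/(4580 + 390) = (-1864 + (-3 + 8 - 10*(-8)**2))/(4580 + 390) = (-1864 + (-3 + 8 - 10*64))/4970 = (-1864 + (-3 + 8 - 640))*(1/4970) = (-1864 - 635)*(1/4970) = -2499*1/4970 = -357/710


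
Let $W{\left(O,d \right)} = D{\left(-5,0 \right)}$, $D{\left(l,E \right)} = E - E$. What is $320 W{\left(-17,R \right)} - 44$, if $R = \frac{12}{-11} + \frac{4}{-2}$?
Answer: $-44$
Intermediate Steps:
$R = - \frac{34}{11}$ ($R = 12 \left(- \frac{1}{11}\right) + 4 \left(- \frac{1}{2}\right) = - \frac{12}{11} - 2 = - \frac{34}{11} \approx -3.0909$)
$D{\left(l,E \right)} = 0$
$W{\left(O,d \right)} = 0$
$320 W{\left(-17,R \right)} - 44 = 320 \cdot 0 - 44 = 0 - 44 = -44$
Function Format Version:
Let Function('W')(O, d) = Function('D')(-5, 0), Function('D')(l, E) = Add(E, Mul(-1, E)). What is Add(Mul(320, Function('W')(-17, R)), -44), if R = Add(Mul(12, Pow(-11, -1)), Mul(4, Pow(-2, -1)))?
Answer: -44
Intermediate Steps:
R = Rational(-34, 11) (R = Add(Mul(12, Rational(-1, 11)), Mul(4, Rational(-1, 2))) = Add(Rational(-12, 11), -2) = Rational(-34, 11) ≈ -3.0909)
Function('D')(l, E) = 0
Function('W')(O, d) = 0
Add(Mul(320, Function('W')(-17, R)), -44) = Add(Mul(320, 0), -44) = Add(0, -44) = -44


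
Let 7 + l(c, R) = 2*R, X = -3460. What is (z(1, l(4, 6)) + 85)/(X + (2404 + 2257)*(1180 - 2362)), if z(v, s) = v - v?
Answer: -85/5512762 ≈ -1.5419e-5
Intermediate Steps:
l(c, R) = -7 + 2*R
z(v, s) = 0
(z(1, l(4, 6)) + 85)/(X + (2404 + 2257)*(1180 - 2362)) = (0 + 85)/(-3460 + (2404 + 2257)*(1180 - 2362)) = 85/(-3460 + 4661*(-1182)) = 85/(-3460 - 5509302) = 85/(-5512762) = 85*(-1/5512762) = -85/5512762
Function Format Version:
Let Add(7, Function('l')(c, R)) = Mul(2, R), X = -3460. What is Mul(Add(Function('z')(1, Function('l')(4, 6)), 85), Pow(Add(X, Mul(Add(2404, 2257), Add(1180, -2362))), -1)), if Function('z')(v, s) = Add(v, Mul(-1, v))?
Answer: Rational(-85, 5512762) ≈ -1.5419e-5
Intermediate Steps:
Function('l')(c, R) = Add(-7, Mul(2, R))
Function('z')(v, s) = 0
Mul(Add(Function('z')(1, Function('l')(4, 6)), 85), Pow(Add(X, Mul(Add(2404, 2257), Add(1180, -2362))), -1)) = Mul(Add(0, 85), Pow(Add(-3460, Mul(Add(2404, 2257), Add(1180, -2362))), -1)) = Mul(85, Pow(Add(-3460, Mul(4661, -1182)), -1)) = Mul(85, Pow(Add(-3460, -5509302), -1)) = Mul(85, Pow(-5512762, -1)) = Mul(85, Rational(-1, 5512762)) = Rational(-85, 5512762)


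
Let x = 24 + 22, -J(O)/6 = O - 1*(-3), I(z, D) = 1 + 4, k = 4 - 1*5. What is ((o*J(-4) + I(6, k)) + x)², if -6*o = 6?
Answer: 2025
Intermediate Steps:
o = -1 (o = -⅙*6 = -1)
k = -1 (k = 4 - 5 = -1)
I(z, D) = 5
J(O) = -18 - 6*O (J(O) = -6*(O - 1*(-3)) = -6*(O + 3) = -6*(3 + O) = -18 - 6*O)
x = 46
((o*J(-4) + I(6, k)) + x)² = ((-(-18 - 6*(-4)) + 5) + 46)² = ((-(-18 + 24) + 5) + 46)² = ((-1*6 + 5) + 46)² = ((-6 + 5) + 46)² = (-1 + 46)² = 45² = 2025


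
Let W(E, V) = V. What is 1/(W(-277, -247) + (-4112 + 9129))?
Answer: 1/4770 ≈ 0.00020964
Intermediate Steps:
1/(W(-277, -247) + (-4112 + 9129)) = 1/(-247 + (-4112 + 9129)) = 1/(-247 + 5017) = 1/4770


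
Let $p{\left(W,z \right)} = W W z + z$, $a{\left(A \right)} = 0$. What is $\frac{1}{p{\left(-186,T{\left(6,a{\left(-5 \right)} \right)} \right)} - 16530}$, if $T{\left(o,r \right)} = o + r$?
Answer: $\frac{1}{191052} \approx 5.2342 \cdot 10^{-6}$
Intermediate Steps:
$p{\left(W,z \right)} = z + z W^{2}$ ($p{\left(W,z \right)} = W^{2} z + z = z W^{2} + z = z + z W^{2}$)
$\frac{1}{p{\left(-186,T{\left(6,a{\left(-5 \right)} \right)} \right)} - 16530} = \frac{1}{\left(6 + 0\right) \left(1 + \left(-186\right)^{2}\right) - 16530} = \frac{1}{6 \left(1 + 34596\right) - 16530} = \frac{1}{6 \cdot 34597 - 16530} = \frac{1}{207582 - 16530} = \frac{1}{191052}$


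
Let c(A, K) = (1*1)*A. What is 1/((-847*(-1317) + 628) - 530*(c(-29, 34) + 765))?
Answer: 1/726047 ≈ 1.3773e-6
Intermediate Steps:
c(A, K) = A (c(A, K) = 1*A = A)
1/((-847*(-1317) + 628) - 530*(c(-29, 34) + 765)) = 1/((-847*(-1317) + 628) - 530*(-29 + 765)) = 1/((1115499 + 628) - 530*736) = 1/(1116127 - 390080) = 1/726047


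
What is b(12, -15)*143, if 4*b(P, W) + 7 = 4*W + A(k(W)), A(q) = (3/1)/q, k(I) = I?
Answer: -12012/5 ≈ -2402.4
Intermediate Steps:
A(q) = 3/q (A(q) = (3*1)/q = 3/q)
b(P, W) = -7/4 + W + 3/(4*W) (b(P, W) = -7/4 + (4*W + 3/W)/4 = -7/4 + (3/W + 4*W)/4 = -7/4 + (W + 3/(4*W)) = -7/4 + W + 3/(4*W))
b(12, -15)*143 = (-7/4 - 15 + (¾)/(-15))*143 = (-7/4 - 15 + (¾)*(-1/15))*143 = (-7/4 - 15 - 1/20)*143 = -84/5*143 = -12012/5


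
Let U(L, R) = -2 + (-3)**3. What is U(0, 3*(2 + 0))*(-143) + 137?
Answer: 4284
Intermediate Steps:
U(L, R) = -29 (U(L, R) = -2 - 27 = -29)
U(0, 3*(2 + 0))*(-143) + 137 = -29*(-143) + 137 = 4147 + 137 = 4284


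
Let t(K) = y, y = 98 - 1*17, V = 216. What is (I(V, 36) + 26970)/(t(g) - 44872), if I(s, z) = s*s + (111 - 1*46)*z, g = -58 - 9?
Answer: -75966/44791 ≈ -1.6960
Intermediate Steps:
g = -67
y = 81 (y = 98 - 17 = 81)
I(s, z) = s² + 65*z (I(s, z) = s² + (111 - 46)*z = s² + 65*z)
t(K) = 81
(I(V, 36) + 26970)/(t(g) - 44872) = ((216² + 65*36) + 26970)/(81 - 44872) = ((46656 + 2340) + 26970)/(-44791) = (48996 + 26970)*(-1/44791) = 75966*(-1/44791) = -75966/44791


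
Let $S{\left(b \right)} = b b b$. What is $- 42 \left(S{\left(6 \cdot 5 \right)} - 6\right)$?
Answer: $-1133748$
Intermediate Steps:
$S{\left(b \right)} = b^{3}$ ($S{\left(b \right)} = b^{2} b = b^{3}$)
$- 42 \left(S{\left(6 \cdot 5 \right)} - 6\right) = - 42 \left(\left(6 \cdot 5\right)^{3} - 6\right) = - 42 \left(30^{3} - 6\right) = - 42 \left(27000 - 6\right) = \left(-42\right) 26994 = -1133748$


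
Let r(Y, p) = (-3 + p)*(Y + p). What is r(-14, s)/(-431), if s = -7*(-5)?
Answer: -672/431 ≈ -1.5592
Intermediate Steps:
s = 35
r(-14, s)/(-431) = (35² - 3*(-14) - 3*35 - 14*35)/(-431) = (1225 + 42 - 105 - 490)*(-1/431) = 672*(-1/431) = -672/431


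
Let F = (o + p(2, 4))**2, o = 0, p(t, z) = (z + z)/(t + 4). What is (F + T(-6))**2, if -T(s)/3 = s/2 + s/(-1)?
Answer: 4225/81 ≈ 52.161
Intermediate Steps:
p(t, z) = 2*z/(4 + t) (p(t, z) = (2*z)/(4 + t) = 2*z/(4 + t))
F = 16/9 (F = (0 + 2*4/(4 + 2))**2 = (0 + 2*4/6)**2 = (0 + 2*4*(1/6))**2 = (0 + 4/3)**2 = (4/3)**2 = 16/9 ≈ 1.7778)
T(s) = 3*s/2 (T(s) = -3*(s/2 + s/(-1)) = -3*(s*(1/2) + s*(-1)) = -3*(s/2 - s) = -(-3)*s/2 = 3*s/2)
(F + T(-6))**2 = (16/9 + (3/2)*(-6))**2 = (16/9 - 9)**2 = (-65/9)**2 = 4225/81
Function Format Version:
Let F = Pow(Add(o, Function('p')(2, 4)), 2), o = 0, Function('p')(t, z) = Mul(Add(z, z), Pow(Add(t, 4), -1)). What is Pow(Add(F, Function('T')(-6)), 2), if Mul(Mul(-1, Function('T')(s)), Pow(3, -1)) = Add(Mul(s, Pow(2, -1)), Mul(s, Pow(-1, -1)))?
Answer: Rational(4225, 81) ≈ 52.161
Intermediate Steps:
Function('p')(t, z) = Mul(2, z, Pow(Add(4, t), -1)) (Function('p')(t, z) = Mul(Mul(2, z), Pow(Add(4, t), -1)) = Mul(2, z, Pow(Add(4, t), -1)))
F = Rational(16, 9) (F = Pow(Add(0, Mul(2, 4, Pow(Add(4, 2), -1))), 2) = Pow(Add(0, Mul(2, 4, Pow(6, -1))), 2) = Pow(Add(0, Mul(2, 4, Rational(1, 6))), 2) = Pow(Add(0, Rational(4, 3)), 2) = Pow(Rational(4, 3), 2) = Rational(16, 9) ≈ 1.7778)
Function('T')(s) = Mul(Rational(3, 2), s) (Function('T')(s) = Mul(-3, Add(Mul(s, Pow(2, -1)), Mul(s, Pow(-1, -1)))) = Mul(-3, Add(Mul(s, Rational(1, 2)), Mul(s, -1))) = Mul(-3, Add(Mul(Rational(1, 2), s), Mul(-1, s))) = Mul(-3, Mul(Rational(-1, 2), s)) = Mul(Rational(3, 2), s))
Pow(Add(F, Function('T')(-6)), 2) = Pow(Add(Rational(16, 9), Mul(Rational(3, 2), -6)), 2) = Pow(Add(Rational(16, 9), -9), 2) = Pow(Rational(-65, 9), 2) = Rational(4225, 81)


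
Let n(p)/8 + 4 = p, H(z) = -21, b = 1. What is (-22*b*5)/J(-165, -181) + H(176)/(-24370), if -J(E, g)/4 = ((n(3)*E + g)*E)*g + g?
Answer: 715007309/828971235980 ≈ 0.00086252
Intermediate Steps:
n(p) = -32 + 8*p
J(E, g) = -4*g - 4*E*g*(g - 8*E) (J(E, g) = -4*((((-32 + 8*3)*E + g)*E)*g + g) = -4*((((-32 + 24)*E + g)*E)*g + g) = -4*(((-8*E + g)*E)*g + g) = -4*(((g - 8*E)*E)*g + g) = -4*((E*(g - 8*E))*g + g) = -4*(E*g*(g - 8*E) + g) = -4*(g + E*g*(g - 8*E)) = -4*g - 4*E*g*(g - 8*E))
(-22*b*5)/J(-165, -181) + H(176)/(-24370) = (-22*1*5)/((4*(-181)*(-1 + 8*(-165)**2 - 1*(-165)*(-181)))) - 21/(-24370) = (-22*5)/((4*(-181)*(-1 + 8*27225 - 29865))) - 21*(-1/24370) = -110*(-1/(724*(-1 + 217800 - 29865))) + 21/24370 = -110/(4*(-181)*187934) + 21/24370 = -110/(-136064216) + 21/24370 = -110*(-1/136064216) + 21/24370 = 55/68032108 + 21/24370 = 715007309/828971235980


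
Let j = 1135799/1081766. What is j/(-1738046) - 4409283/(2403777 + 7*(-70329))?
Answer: -197384656960199417/85568456588305092 ≈ -2.3067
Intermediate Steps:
j = 162257/154538 (j = 1135799*(1/1081766) = 162257/154538 ≈ 1.0499)
j/(-1738046) - 4409283/(2403777 + 7*(-70329)) = (162257/154538)/(-1738046) - 4409283/(2403777 + 7*(-70329)) = (162257/154538)*(-1/1738046) - 4409283/(2403777 - 492303) = -162257/268594152748 - 4409283/1911474 = -162257/268594152748 - 4409283*1/1911474 = -162257/268594152748 - 1469761/637158 = -197384656960199417/85568456588305092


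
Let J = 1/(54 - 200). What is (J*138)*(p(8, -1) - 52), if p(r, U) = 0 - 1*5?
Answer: 3933/73 ≈ 53.877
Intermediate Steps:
p(r, U) = -5 (p(r, U) = 0 - 5 = -5)
J = -1/146 (J = 1/(-146) = -1/146 ≈ -0.0068493)
(J*138)*(p(8, -1) - 52) = (-1/146*138)*(-5 - 52) = -69/73*(-57) = 3933/73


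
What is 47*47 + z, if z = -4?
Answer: 2205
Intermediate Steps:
47*47 + z = 47*47 - 4 = 2209 - 4 = 2205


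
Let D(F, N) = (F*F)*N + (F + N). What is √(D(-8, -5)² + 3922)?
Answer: √114811 ≈ 338.84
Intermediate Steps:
D(F, N) = F + N + N*F² (D(F, N) = F²*N + (F + N) = N*F² + (F + N) = F + N + N*F²)
√(D(-8, -5)² + 3922) = √((-8 - 5 - 5*(-8)²)² + 3922) = √((-8 - 5 - 5*64)² + 3922) = √((-8 - 5 - 320)² + 3922) = √((-333)² + 3922) = √(110889 + 3922) = √114811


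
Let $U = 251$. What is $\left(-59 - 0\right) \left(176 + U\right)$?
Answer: $-25193$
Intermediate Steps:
$\left(-59 - 0\right) \left(176 + U\right) = \left(-59 - 0\right) \left(176 + 251\right) = \left(-59 + 0\right) 427 = \left(-59\right) 427 = -25193$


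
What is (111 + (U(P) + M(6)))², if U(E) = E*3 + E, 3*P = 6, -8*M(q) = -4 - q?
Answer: 231361/16 ≈ 14460.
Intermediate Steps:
M(q) = ½ + q/8 (M(q) = -(-4 - q)/8 = ½ + q/8)
P = 2 (P = (⅓)*6 = 2)
U(E) = 4*E (U(E) = 3*E + E = 4*E)
(111 + (U(P) + M(6)))² = (111 + (4*2 + (½ + (⅛)*6)))² = (111 + (8 + (½ + ¾)))² = (111 + (8 + 5/4))² = (111 + 37/4)² = (481/4)² = 231361/16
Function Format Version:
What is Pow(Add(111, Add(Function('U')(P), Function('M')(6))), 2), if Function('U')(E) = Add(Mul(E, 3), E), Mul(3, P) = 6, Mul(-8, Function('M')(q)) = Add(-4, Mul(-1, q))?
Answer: Rational(231361, 16) ≈ 14460.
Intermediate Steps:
Function('M')(q) = Add(Rational(1, 2), Mul(Rational(1, 8), q)) (Function('M')(q) = Mul(Rational(-1, 8), Add(-4, Mul(-1, q))) = Add(Rational(1, 2), Mul(Rational(1, 8), q)))
P = 2 (P = Mul(Rational(1, 3), 6) = 2)
Function('U')(E) = Mul(4, E) (Function('U')(E) = Add(Mul(3, E), E) = Mul(4, E))
Pow(Add(111, Add(Function('U')(P), Function('M')(6))), 2) = Pow(Add(111, Add(Mul(4, 2), Add(Rational(1, 2), Mul(Rational(1, 8), 6)))), 2) = Pow(Add(111, Add(8, Add(Rational(1, 2), Rational(3, 4)))), 2) = Pow(Add(111, Add(8, Rational(5, 4))), 2) = Pow(Add(111, Rational(37, 4)), 2) = Pow(Rational(481, 4), 2) = Rational(231361, 16)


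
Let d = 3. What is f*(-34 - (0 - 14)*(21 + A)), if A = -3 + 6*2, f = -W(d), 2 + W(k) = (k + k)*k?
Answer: -6176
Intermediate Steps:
W(k) = -2 + 2*k² (W(k) = -2 + (k + k)*k = -2 + (2*k)*k = -2 + 2*k²)
f = -16 (f = -(-2 + 2*3²) = -(-2 + 2*9) = -(-2 + 18) = -1*16 = -16)
A = 9 (A = -3 + 12 = 9)
f*(-34 - (0 - 14)*(21 + A)) = -16*(-34 - (0 - 14)*(21 + 9)) = -16*(-34 - (-14)*30) = -16*(-34 - 1*(-420)) = -16*(-34 + 420) = -16*386 = -6176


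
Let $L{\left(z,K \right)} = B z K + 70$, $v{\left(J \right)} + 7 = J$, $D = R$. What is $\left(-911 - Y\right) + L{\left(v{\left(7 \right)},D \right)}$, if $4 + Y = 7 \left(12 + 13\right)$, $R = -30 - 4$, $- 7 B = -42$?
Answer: $-1012$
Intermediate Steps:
$B = 6$ ($B = \left(- \frac{1}{7}\right) \left(-42\right) = 6$)
$R = -34$
$D = -34$
$v{\left(J \right)} = -7 + J$
$Y = 171$ ($Y = -4 + 7 \left(12 + 13\right) = -4 + 7 \cdot 25 = -4 + 175 = 171$)
$L{\left(z,K \right)} = 70 + 6 K z$ ($L{\left(z,K \right)} = 6 z K + 70 = 6 K z + 70 = 70 + 6 K z$)
$\left(-911 - Y\right) + L{\left(v{\left(7 \right)},D \right)} = \left(-911 - 171\right) + \left(70 + 6 \left(-34\right) \left(-7 + 7\right)\right) = \left(-911 - 171\right) + \left(70 + 6 \left(-34\right) 0\right) = -1082 + \left(70 + 0\right) = -1082 + 70 = -1012$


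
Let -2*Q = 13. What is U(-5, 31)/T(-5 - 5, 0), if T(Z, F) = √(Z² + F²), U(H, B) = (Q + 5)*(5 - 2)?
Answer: -9/20 ≈ -0.45000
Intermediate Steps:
Q = -13/2 (Q = -½*13 = -13/2 ≈ -6.5000)
U(H, B) = -9/2 (U(H, B) = (-13/2 + 5)*(5 - 2) = -3/2*3 = -9/2)
T(Z, F) = √(F² + Z²)
U(-5, 31)/T(-5 - 5, 0) = -9/(2*√(0² + (-5 - 5)²)) = -9/(2*√(0 + (-10)²)) = -9/(2*√(0 + 100)) = -9/(2*(√100)) = -9/2/10 = -9/2*⅒ = -9/20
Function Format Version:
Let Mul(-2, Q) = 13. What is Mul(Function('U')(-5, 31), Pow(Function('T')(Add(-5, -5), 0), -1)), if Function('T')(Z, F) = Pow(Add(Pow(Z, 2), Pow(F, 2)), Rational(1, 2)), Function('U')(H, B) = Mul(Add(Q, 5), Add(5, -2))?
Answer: Rational(-9, 20) ≈ -0.45000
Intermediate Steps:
Q = Rational(-13, 2) (Q = Mul(Rational(-1, 2), 13) = Rational(-13, 2) ≈ -6.5000)
Function('U')(H, B) = Rational(-9, 2) (Function('U')(H, B) = Mul(Add(Rational(-13, 2), 5), Add(5, -2)) = Mul(Rational(-3, 2), 3) = Rational(-9, 2))
Function('T')(Z, F) = Pow(Add(Pow(F, 2), Pow(Z, 2)), Rational(1, 2))
Mul(Function('U')(-5, 31), Pow(Function('T')(Add(-5, -5), 0), -1)) = Mul(Rational(-9, 2), Pow(Pow(Add(Pow(0, 2), Pow(Add(-5, -5), 2)), Rational(1, 2)), -1)) = Mul(Rational(-9, 2), Pow(Pow(Add(0, Pow(-10, 2)), Rational(1, 2)), -1)) = Mul(Rational(-9, 2), Pow(Pow(Add(0, 100), Rational(1, 2)), -1)) = Mul(Rational(-9, 2), Pow(Pow(100, Rational(1, 2)), -1)) = Mul(Rational(-9, 2), Pow(10, -1)) = Mul(Rational(-9, 2), Rational(1, 10)) = Rational(-9, 20)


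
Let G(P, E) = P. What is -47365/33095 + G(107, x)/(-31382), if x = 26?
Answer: -297989919/207717458 ≈ -1.4346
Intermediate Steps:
-47365/33095 + G(107, x)/(-31382) = -47365/33095 + 107/(-31382) = -47365*1/33095 + 107*(-1/31382) = -9473/6619 - 107/31382 = -297989919/207717458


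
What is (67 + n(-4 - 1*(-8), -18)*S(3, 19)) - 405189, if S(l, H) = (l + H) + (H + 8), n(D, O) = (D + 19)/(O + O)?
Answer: -14585519/36 ≈ -4.0515e+5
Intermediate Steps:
n(D, O) = (19 + D)/(2*O) (n(D, O) = (19 + D)/((2*O)) = (19 + D)*(1/(2*O)) = (19 + D)/(2*O))
S(l, H) = 8 + l + 2*H (S(l, H) = (H + l) + (8 + H) = 8 + l + 2*H)
(67 + n(-4 - 1*(-8), -18)*S(3, 19)) - 405189 = (67 + ((½)*(19 + (-4 - 1*(-8)))/(-18))*(8 + 3 + 2*19)) - 405189 = (67 + ((½)*(-1/18)*(19 + (-4 + 8)))*(8 + 3 + 38)) - 405189 = (67 + ((½)*(-1/18)*(19 + 4))*49) - 405189 = (67 + ((½)*(-1/18)*23)*49) - 405189 = (67 - 23/36*49) - 405189 = (67 - 1127/36) - 405189 = 1285/36 - 405189 = -14585519/36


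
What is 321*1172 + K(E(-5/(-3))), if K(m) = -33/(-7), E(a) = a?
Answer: 2633517/7 ≈ 3.7622e+5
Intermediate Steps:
K(m) = 33/7 (K(m) = -33*(-1/7) = 33/7)
321*1172 + K(E(-5/(-3))) = 321*1172 + 33/7 = 376212 + 33/7 = 2633517/7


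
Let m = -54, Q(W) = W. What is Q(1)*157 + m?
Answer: 103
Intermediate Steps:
Q(1)*157 + m = 1*157 - 54 = 157 - 54 = 103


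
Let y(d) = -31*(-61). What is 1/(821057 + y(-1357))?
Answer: 1/822948 ≈ 1.2151e-6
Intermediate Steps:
y(d) = 1891
1/(821057 + y(-1357)) = 1/(821057 + 1891) = 1/822948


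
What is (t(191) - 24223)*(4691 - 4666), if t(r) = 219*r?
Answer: 440150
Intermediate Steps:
(t(191) - 24223)*(4691 - 4666) = (219*191 - 24223)*(4691 - 4666) = (41829 - 24223)*25 = 17606*25 = 440150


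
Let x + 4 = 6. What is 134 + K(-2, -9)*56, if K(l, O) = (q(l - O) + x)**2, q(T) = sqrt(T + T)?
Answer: 1142 + 224*sqrt(14) ≈ 1980.1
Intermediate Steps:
q(T) = sqrt(2)*sqrt(T) (q(T) = sqrt(2*T) = sqrt(2)*sqrt(T))
x = 2 (x = -4 + 6 = 2)
K(l, O) = (2 + sqrt(2)*sqrt(l - O))**2 (K(l, O) = (sqrt(2)*sqrt(l - O) + 2)**2 = (2 + sqrt(2)*sqrt(l - O))**2)
134 + K(-2, -9)*56 = 134 + (2 + sqrt(2)*sqrt(-2 - 1*(-9)))**2*56 = 134 + (2 + sqrt(2)*sqrt(-2 + 9))**2*56 = 134 + (2 + sqrt(2)*sqrt(7))**2*56 = 134 + (2 + sqrt(14))**2*56 = 134 + 56*(2 + sqrt(14))**2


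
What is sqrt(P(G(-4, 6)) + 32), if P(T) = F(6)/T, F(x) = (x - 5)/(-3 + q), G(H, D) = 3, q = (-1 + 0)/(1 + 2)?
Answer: sqrt(3190)/10 ≈ 5.6480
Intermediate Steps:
q = -1/3 ≈ -0.33333
F(x) = 3/2 - 3*x/10 (F(x) = (x - 5)/(-3 - 1/3) = (-5 + x)/(-10/3) = (-5 + x)*(-3/10) = 3/2 - 3*x/10)
P(T) = -3/(10*T) (P(T) = (3/2 - 3/10*6)/T = (3/2 - 9/5)/T = -3/(10*T))
sqrt(P(G(-4, 6)) + 32) = sqrt(-3/10/3 + 32) = sqrt(-3/10*1/3 + 32) = sqrt(-1/10 + 32) = sqrt(319/10) = sqrt(3190)/10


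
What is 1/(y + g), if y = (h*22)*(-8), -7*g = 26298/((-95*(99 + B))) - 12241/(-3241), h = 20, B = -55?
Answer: -47415830/166886689381 ≈ -0.00028412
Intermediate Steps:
g = 17032219/47415830 (g = -(26298/((-95*(99 - 55))) - 12241/(-3241))/7 = -(26298/((-95*44)) - 12241*(-1/3241))/7 = -(26298/(-4180) + 12241/3241)/7 = -(26298*(-1/4180) + 12241/3241)/7 = -(-13149/2090 + 12241/3241)/7 = -1/7*(-17032219/6773690) = 17032219/47415830 ≈ 0.35921)
y = -3520 (y = (20*22)*(-8) = 440*(-8) = -3520)
1/(y + g) = 1/(-3520 + 17032219/47415830) = 1/(-166886689381/47415830) = -47415830/166886689381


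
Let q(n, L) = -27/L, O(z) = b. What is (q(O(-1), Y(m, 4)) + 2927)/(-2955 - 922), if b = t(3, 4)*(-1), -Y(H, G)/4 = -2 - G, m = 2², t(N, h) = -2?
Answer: -23407/31016 ≈ -0.75467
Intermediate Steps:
m = 4
Y(H, G) = 8 + 4*G (Y(H, G) = -4*(-2 - G) = 8 + 4*G)
b = 2 (b = -2*(-1) = 2)
O(z) = 2
(q(O(-1), Y(m, 4)) + 2927)/(-2955 - 922) = (-27/(8 + 4*4) + 2927)/(-2955 - 922) = (-27/(8 + 16) + 2927)/(-3877) = (-27/24 + 2927)*(-1/3877) = (-27*1/24 + 2927)*(-1/3877) = (-9/8 + 2927)*(-1/3877) = (23407/8)*(-1/3877) = -23407/31016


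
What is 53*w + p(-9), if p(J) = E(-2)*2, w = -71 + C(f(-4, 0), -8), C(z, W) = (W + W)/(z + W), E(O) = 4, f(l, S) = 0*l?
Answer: -3649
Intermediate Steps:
f(l, S) = 0
C(z, W) = 2*W/(W + z) (C(z, W) = (2*W)/(W + z) = 2*W/(W + z))
w = -69 (w = -71 + 2*(-8)/(-8 + 0) = -71 + 2*(-8)/(-8) = -71 + 2*(-8)*(-⅛) = -71 + 2 = -69)
p(J) = 8 (p(J) = 4*2 = 8)
53*w + p(-9) = 53*(-69) + 8 = -3657 + 8 = -3649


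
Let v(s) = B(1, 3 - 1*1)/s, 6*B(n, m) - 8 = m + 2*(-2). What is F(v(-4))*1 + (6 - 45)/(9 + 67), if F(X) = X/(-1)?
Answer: -5/19 ≈ -0.26316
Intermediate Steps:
B(n, m) = 2/3 + m/6 (B(n, m) = 4/3 + (m + 2*(-2))/6 = 4/3 + (m - 4)/6 = 4/3 + (-4 + m)/6 = 4/3 + (-2/3 + m/6) = 2/3 + m/6)
v(s) = 1/s (v(s) = (2/3 + (3 - 1*1)/6)/s = (2/3 + (3 - 1)/6)/s = (2/3 + (1/6)*2)/s = (2/3 + 1/3)/s = 1/s)
F(X) = -X (F(X) = X*(-1) = -X)
F(v(-4))*1 + (6 - 45)/(9 + 67) = -1/(-4)*1 + (6 - 45)/(9 + 67) = -1*(-1/4)*1 - 39/76 = (1/4)*1 - 39*1/76 = 1/4 - 39/76 = -5/19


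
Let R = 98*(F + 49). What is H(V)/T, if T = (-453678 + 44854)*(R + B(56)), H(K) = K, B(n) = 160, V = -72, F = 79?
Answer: 9/649212512 ≈ 1.3863e-8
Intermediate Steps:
R = 12544 (R = 98*(79 + 49) = 98*128 = 12544)
T = -5193700096 (T = (-453678 + 44854)*(12544 + 160) = -408824*12704 = -5193700096)
H(V)/T = -72/(-5193700096) = -72*(-1/5193700096) = 9/649212512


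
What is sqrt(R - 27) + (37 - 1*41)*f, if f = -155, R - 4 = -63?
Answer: 620 + I*sqrt(86) ≈ 620.0 + 9.2736*I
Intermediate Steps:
R = -59 (R = 4 - 63 = -59)
sqrt(R - 27) + (37 - 1*41)*f = sqrt(-59 - 27) + (37 - 1*41)*(-155) = sqrt(-86) + (37 - 41)*(-155) = I*sqrt(86) - 4*(-155) = I*sqrt(86) + 620 = 620 + I*sqrt(86)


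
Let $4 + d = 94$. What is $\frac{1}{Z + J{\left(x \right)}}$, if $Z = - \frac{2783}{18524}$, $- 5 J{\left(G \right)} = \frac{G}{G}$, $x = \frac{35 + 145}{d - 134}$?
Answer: $- \frac{8420}{2949} \approx -2.8552$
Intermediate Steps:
$d = 90$ ($d = -4 + 94 = 90$)
$x = - \frac{45}{11}$ ($x = \frac{35 + 145}{90 - 134} = \frac{180}{-44} = 180 \left(- \frac{1}{44}\right) = - \frac{45}{11} \approx -4.0909$)
$J{\left(G \right)} = - \frac{1}{5}$ ($J{\left(G \right)} = - \frac{G \frac{1}{G}}{5} = \left(- \frac{1}{5}\right) 1 = - \frac{1}{5}$)
$Z = - \frac{253}{1684}$ ($Z = \left(-2783\right) \frac{1}{18524} = - \frac{253}{1684} \approx -0.15024$)
$\frac{1}{Z + J{\left(x \right)}} = \frac{1}{- \frac{253}{1684} - \frac{1}{5}} = \frac{1}{- \frac{2949}{8420}} = - \frac{8420}{2949}$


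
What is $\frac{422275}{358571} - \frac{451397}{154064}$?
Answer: $- \frac{96800498087}{55242882544} \approx -1.7523$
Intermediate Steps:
$\frac{422275}{358571} - \frac{451397}{154064} = - \frac{96800498087}{55242882544}$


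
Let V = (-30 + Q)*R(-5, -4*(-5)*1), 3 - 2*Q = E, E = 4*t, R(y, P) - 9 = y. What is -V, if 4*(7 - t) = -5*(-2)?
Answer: 150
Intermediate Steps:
t = 9/2 (t = 7 - (-5)*(-2)/4 = 7 - ¼*10 = 7 - 5/2 = 9/2 ≈ 4.5000)
R(y, P) = 9 + y
E = 18 (E = 4*(9/2) = 18)
Q = -15/2 (Q = 3/2 - ½*18 = 3/2 - 9 = -15/2 ≈ -7.5000)
V = -150 (V = (-30 - 15/2)*(9 - 5) = -75/2*4 = -150)
-V = -1*(-150) = 150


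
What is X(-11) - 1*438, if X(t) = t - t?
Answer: -438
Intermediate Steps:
X(t) = 0
X(-11) - 1*438 = 0 - 1*438 = 0 - 438 = -438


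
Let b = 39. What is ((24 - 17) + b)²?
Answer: 2116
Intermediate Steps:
((24 - 17) + b)² = ((24 - 17) + 39)² = (7 + 39)² = 46² = 2116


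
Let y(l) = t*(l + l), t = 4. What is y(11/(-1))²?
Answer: 7744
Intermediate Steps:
y(l) = 8*l (y(l) = 4*(l + l) = 4*(2*l) = 8*l)
y(11/(-1))² = (8*(11/(-1)))² = (8*(11*(-1)))² = (8*(-11))² = (-88)² = 7744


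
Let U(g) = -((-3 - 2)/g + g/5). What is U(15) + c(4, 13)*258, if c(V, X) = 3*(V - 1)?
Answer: 6958/3 ≈ 2319.3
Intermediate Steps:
U(g) = 5/g - g/5 (U(g) = -(-5/g + g*(⅕)) = -(-5/g + g/5) = 5/g - g/5)
c(V, X) = -3 + 3*V (c(V, X) = 3*(-1 + V) = -3 + 3*V)
U(15) + c(4, 13)*258 = (5/15 - ⅕*15) + (-3 + 3*4)*258 = (5*(1/15) - 3) + (-3 + 12)*258 = (⅓ - 3) + 9*258 = -8/3 + 2322 = 6958/3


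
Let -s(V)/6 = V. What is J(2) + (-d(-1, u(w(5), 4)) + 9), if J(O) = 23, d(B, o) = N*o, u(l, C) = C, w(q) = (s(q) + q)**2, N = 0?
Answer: 32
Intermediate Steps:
s(V) = -6*V
w(q) = 25*q**2 (w(q) = (-6*q + q)**2 = (-5*q)**2 = 25*q**2)
d(B, o) = 0 (d(B, o) = 0*o = 0)
J(2) + (-d(-1, u(w(5), 4)) + 9) = 23 + (-1*0 + 9) = 23 + (0 + 9) = 23 + 9 = 32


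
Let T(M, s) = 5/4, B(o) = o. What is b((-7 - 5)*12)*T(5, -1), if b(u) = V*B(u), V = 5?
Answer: -900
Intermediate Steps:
b(u) = 5*u
T(M, s) = 5/4 (T(M, s) = 5*(¼) = 5/4)
b((-7 - 5)*12)*T(5, -1) = (5*((-7 - 5)*12))*(5/4) = (5*(-12*12))*(5/4) = (5*(-144))*(5/4) = -720*5/4 = -900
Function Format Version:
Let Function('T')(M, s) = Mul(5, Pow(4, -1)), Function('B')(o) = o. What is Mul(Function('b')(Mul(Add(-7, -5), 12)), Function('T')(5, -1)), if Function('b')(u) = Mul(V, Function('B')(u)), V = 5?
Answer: -900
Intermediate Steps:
Function('b')(u) = Mul(5, u)
Function('T')(M, s) = Rational(5, 4) (Function('T')(M, s) = Mul(5, Rational(1, 4)) = Rational(5, 4))
Mul(Function('b')(Mul(Add(-7, -5), 12)), Function('T')(5, -1)) = Mul(Mul(5, Mul(Add(-7, -5), 12)), Rational(5, 4)) = Mul(Mul(5, Mul(-12, 12)), Rational(5, 4)) = Mul(Mul(5, -144), Rational(5, 4)) = Mul(-720, Rational(5, 4)) = -900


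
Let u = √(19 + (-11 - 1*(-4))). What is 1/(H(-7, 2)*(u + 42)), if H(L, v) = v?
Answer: 7/584 - √3/1752 ≈ 0.010998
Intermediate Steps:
u = 2*√3 (u = √(19 + (-11 + 4)) = √(19 - 7) = √12 = 2*√3 ≈ 3.4641)
1/(H(-7, 2)*(u + 42)) = 1/(2*(2*√3 + 42)) = 1/(2*(42 + 2*√3)) = 1/(84 + 4*√3)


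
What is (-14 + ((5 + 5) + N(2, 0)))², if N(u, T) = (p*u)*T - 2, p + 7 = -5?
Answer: 36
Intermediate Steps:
p = -12 (p = -7 - 5 = -12)
N(u, T) = -2 - 12*T*u (N(u, T) = (-12*u)*T - 2 = -12*T*u - 2 = -2 - 12*T*u)
(-14 + ((5 + 5) + N(2, 0)))² = (-14 + ((5 + 5) + (-2 - 12*0*2)))² = (-14 + (10 + (-2 + 0)))² = (-14 + (10 - 2))² = (-14 + 8)² = (-6)² = 36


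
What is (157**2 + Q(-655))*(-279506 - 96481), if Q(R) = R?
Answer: -9021432078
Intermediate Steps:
(157**2 + Q(-655))*(-279506 - 96481) = (157**2 - 655)*(-279506 - 96481) = (24649 - 655)*(-375987) = 23994*(-375987) = -9021432078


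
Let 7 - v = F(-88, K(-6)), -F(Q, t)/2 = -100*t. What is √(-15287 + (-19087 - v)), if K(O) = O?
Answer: I*√35581 ≈ 188.63*I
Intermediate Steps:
F(Q, t) = 200*t (F(Q, t) = -(-200)*t = 200*t)
v = 1207 (v = 7 - 200*(-6) = 7 - 1*(-1200) = 7 + 1200 = 1207)
√(-15287 + (-19087 - v)) = √(-15287 + (-19087 - 1*1207)) = √(-15287 + (-19087 - 1207)) = √(-15287 - 20294) = √(-35581) = I*√35581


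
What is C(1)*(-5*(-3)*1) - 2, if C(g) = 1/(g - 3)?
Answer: -19/2 ≈ -9.5000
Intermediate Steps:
C(g) = 1/(-3 + g)
C(1)*(-5*(-3)*1) - 2 = (-5*(-3)*1)/(-3 + 1) - 2 = (15*1)/(-2) - 2 = -½*15 - 2 = -15/2 - 2 = -19/2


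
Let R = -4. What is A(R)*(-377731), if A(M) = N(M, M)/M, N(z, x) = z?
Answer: -377731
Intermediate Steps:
A(M) = 1 (A(M) = M/M = 1)
A(R)*(-377731) = 1*(-377731) = -377731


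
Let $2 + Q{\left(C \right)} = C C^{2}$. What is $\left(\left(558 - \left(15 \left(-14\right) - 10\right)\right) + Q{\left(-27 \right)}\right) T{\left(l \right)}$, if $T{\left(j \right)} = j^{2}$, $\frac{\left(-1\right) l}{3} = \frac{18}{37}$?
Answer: $- \frac{1490076}{37} \approx -40272.0$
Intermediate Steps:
$l = - \frac{54}{37}$ ($l = - 3 \cdot \frac{18}{37} = - 3 \cdot 18 \cdot \frac{1}{37} = \left(-3\right) \frac{18}{37} = - \frac{54}{37} \approx -1.4595$)
$Q{\left(C \right)} = -2 + C^{3}$ ($Q{\left(C \right)} = -2 + C C^{2} = -2 + C^{3}$)
$\left(\left(558 - \left(15 \left(-14\right) - 10\right)\right) + Q{\left(-27 \right)}\right) T{\left(l \right)} = \left(\left(558 - \left(15 \left(-14\right) - 10\right)\right) + \left(-2 + \left(-27\right)^{3}\right)\right) \left(- \frac{54}{37}\right)^{2} = \left(\left(558 - \left(-210 - 10\right)\right) - 19685\right) \frac{2916}{1369} = \left(\left(558 - -220\right) - 19685\right) \frac{2916}{1369} = \left(\left(558 + 220\right) - 19685\right) \frac{2916}{1369} = \left(778 - 19685\right) \frac{2916}{1369} = \left(-18907\right) \frac{2916}{1369} = - \frac{1490076}{37}$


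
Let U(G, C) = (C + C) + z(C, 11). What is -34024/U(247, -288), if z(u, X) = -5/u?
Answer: 9798912/165883 ≈ 59.071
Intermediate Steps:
U(G, C) = -5/C + 2*C (U(G, C) = (C + C) - 5/C = 2*C - 5/C = -5/C + 2*C)
-34024/U(247, -288) = -34024/(-5/(-288) + 2*(-288)) = -34024/(-5*(-1/288) - 576) = -34024/(5/288 - 576) = -34024/(-165883/288) = -34024*(-288/165883) = 9798912/165883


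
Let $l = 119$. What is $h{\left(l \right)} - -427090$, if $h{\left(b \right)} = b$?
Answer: $427209$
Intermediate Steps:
$h{\left(l \right)} - -427090 = 119 - -427090 = 119 + 427090 = 427209$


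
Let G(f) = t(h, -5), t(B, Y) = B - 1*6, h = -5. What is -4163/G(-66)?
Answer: 4163/11 ≈ 378.45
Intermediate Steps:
t(B, Y) = -6 + B (t(B, Y) = B - 6 = -6 + B)
G(f) = -11 (G(f) = -6 - 5 = -11)
-4163/G(-66) = -4163/(-11) = -4163*(-1/11) = 4163/11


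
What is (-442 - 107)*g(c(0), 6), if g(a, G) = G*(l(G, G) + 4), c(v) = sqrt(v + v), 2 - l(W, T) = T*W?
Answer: 98820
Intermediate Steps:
l(W, T) = 2 - T*W
c(v) = sqrt(2)*sqrt(v) (c(v) = sqrt(2*v) = sqrt(2)*sqrt(v))
g(a, G) = G*(6 - G**2) (g(a, G) = G*((2 - G*G) + 4) = G*((2 - G**2) + 4) = G*(6 - G**2))
(-442 - 107)*g(c(0), 6) = (-442 - 107)*(6*(6 - 1*6**2)) = -3294*(6 - 1*36) = -3294*(6 - 36) = -3294*(-30) = -549*(-180) = 98820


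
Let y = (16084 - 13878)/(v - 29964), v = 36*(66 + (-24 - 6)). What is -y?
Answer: 1103/14334 ≈ 0.076950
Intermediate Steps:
v = 1296 (v = 36*(66 - 30) = 36*36 = 1296)
y = -1103/14334 (y = (16084 - 13878)/(1296 - 29964) = 2206/(-28668) = 2206*(-1/28668) = -1103/14334 ≈ -0.076950)
-y = -1*(-1103/14334) = 1103/14334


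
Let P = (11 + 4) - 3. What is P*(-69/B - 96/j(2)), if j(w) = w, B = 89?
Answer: -52092/89 ≈ -585.30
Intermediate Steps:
P = 12 (P = 15 - 3 = 12)
P*(-69/B - 96/j(2)) = 12*(-69/89 - 96/2) = 12*(-69*1/89 - 96*½) = 12*(-69/89 - 48) = 12*(-4341/89) = -52092/89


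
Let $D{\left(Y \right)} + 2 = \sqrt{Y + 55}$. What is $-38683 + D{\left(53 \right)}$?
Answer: $-38685 + 6 \sqrt{3} \approx -38675.0$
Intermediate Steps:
$D{\left(Y \right)} = -2 + \sqrt{55 + Y}$ ($D{\left(Y \right)} = -2 + \sqrt{Y + 55} = -2 + \sqrt{55 + Y}$)
$-38683 + D{\left(53 \right)} = -38683 - \left(2 - \sqrt{55 + 53}\right) = -38683 - \left(2 - \sqrt{108}\right) = -38683 - \left(2 - 6 \sqrt{3}\right) = -38685 + 6 \sqrt{3}$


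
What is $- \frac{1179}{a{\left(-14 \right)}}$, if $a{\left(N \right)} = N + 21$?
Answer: $- \frac{1179}{7} \approx -168.43$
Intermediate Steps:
$a{\left(N \right)} = 21 + N$
$- \frac{1179}{a{\left(-14 \right)}} = - \frac{1179}{21 - 14} = - \frac{1179}{7}$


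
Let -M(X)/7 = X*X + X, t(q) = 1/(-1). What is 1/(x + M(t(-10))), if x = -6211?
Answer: -1/6211 ≈ -0.00016100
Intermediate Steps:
t(q) = -1
M(X) = -7*X - 7*X² (M(X) = -7*(X*X + X) = -7*(X² + X) = -7*(X + X²) = -7*X - 7*X²)
1/(x + M(t(-10))) = 1/(-6211 - 7*(-1)*(1 - 1)) = 1/(-6211 - 7*(-1)*0) = 1/(-6211 + 0) = 1/(-6211) = -1/6211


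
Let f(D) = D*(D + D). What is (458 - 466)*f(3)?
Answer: -144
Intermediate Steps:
f(D) = 2*D² (f(D) = D*(2*D) = 2*D²)
(458 - 466)*f(3) = (458 - 466)*(2*3²) = -16*9 = -8*18 = -144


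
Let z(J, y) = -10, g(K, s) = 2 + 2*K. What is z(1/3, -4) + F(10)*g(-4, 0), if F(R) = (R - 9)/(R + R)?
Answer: -103/10 ≈ -10.300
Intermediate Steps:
F(R) = (-9 + R)/(2*R) (F(R) = (-9 + R)/((2*R)) = (-9 + R)*(1/(2*R)) = (-9 + R)/(2*R))
z(1/3, -4) + F(10)*g(-4, 0) = -10 + ((1/2)*(-9 + 10)/10)*(2 + 2*(-4)) = -10 + ((1/2)*(1/10)*1)*(2 - 8) = -10 + (1/20)*(-6) = -10 - 3/10 = -103/10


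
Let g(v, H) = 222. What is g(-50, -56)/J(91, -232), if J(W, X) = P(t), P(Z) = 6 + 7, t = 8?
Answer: 222/13 ≈ 17.077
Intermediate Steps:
P(Z) = 13
J(W, X) = 13
g(-50, -56)/J(91, -232) = 222/13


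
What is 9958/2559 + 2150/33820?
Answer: 34228141/8654538 ≈ 3.9549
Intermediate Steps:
9958/2559 + 2150/33820 = 9958*(1/2559) + 2150*(1/33820) = 9958/2559 + 215/3382 = 34228141/8654538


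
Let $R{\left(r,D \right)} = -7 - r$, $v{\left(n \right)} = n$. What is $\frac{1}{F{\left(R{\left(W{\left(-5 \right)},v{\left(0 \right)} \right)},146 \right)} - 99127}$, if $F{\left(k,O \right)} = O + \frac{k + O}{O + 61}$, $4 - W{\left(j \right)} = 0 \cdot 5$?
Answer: $- \frac{23}{2276548} \approx -1.0103 \cdot 10^{-5}$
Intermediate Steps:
$W{\left(j \right)} = 4$ ($W{\left(j \right)} = 4 - 0 \cdot 5 = 4 - 0 = 4 + 0 = 4$)
$F{\left(k,O \right)} = O + \frac{O + k}{61 + O}$
$\frac{1}{F{\left(R{\left(W{\left(-5 \right)},v{\left(0 \right)} \right)},146 \right)} - 99127} = \frac{1}{\frac{\left(-7 - 4\right) + 146^{2} + 62 \cdot 146}{61 + 146} - 99127} = \frac{1}{\frac{\left(-7 - 4\right) + 21316 + 9052}{207} - 99127} = \frac{1}{\frac{-11 + 21316 + 9052}{207} - 99127} = \frac{1}{\frac{1}{207} \cdot 30357 - 99127} = \frac{1}{\frac{3373}{23} - 99127} = \frac{1}{- \frac{2276548}{23}} = - \frac{23}{2276548}$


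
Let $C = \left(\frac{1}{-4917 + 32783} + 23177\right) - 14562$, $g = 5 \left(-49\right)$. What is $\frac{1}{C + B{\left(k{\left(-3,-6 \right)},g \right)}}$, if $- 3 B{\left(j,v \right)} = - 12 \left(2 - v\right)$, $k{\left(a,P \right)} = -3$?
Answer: $\frac{27866}{267597199} \approx 0.00010413$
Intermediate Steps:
$g = -245$
$B{\left(j,v \right)} = 8 - 4 v$ ($B{\left(j,v \right)} = - \frac{\left(-12\right) \left(2 - v\right)}{3} = - \frac{-24 + 12 v}{3} = 8 - 4 v$)
$C = \frac{240065591}{27866}$ ($C = \left(\frac{1}{27866} + 23177\right) - 14562 = \frac{645850283}{27866} - 14562 = \frac{240065591}{27866} \approx 8615.0$)
$\frac{1}{C + B{\left(k{\left(-3,-6 \right)},g \right)}} = \frac{1}{\frac{240065591}{27866} + \left(8 - -980\right)} = \frac{1}{\frac{240065591}{27866} + \left(8 + 980\right)} = \frac{1}{\frac{240065591}{27866} + 988} = \frac{1}{\frac{267597199}{27866}} = \frac{27866}{267597199}$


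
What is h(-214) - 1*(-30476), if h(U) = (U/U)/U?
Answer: 6521863/214 ≈ 30476.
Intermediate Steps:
h(U) = 1/U
h(-214) - 1*(-30476) = 1/(-214) - 1*(-30476) = -1/214 + 30476 = 6521863/214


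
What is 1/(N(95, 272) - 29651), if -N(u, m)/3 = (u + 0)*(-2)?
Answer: -1/29081 ≈ -3.4387e-5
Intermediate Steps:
N(u, m) = 6*u (N(u, m) = -3*(u + 0)*(-2) = -3*u*(-2) = -(-6)*u = 6*u)
1/(N(95, 272) - 29651) = 1/(6*95 - 29651) = 1/(570 - 29651) = 1/(-29081) = -1/29081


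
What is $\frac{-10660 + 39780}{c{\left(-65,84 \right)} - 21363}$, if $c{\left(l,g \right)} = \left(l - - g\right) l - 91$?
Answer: $- \frac{29120}{22689} \approx -1.2834$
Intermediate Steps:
$c{\left(l,g \right)} = -91 + l \left(g + l\right)$ ($c{\left(l,g \right)} = \left(l + g\right) l - 91 = \left(g + l\right) l - 91 = l \left(g + l\right) - 91 = -91 + l \left(g + l\right)$)
$\frac{-10660 + 39780}{c{\left(-65,84 \right)} - 21363} = \frac{-10660 + 39780}{\left(-91 + \left(-65\right)^{2} + 84 \left(-65\right)\right) - 21363} = \frac{29120}{\left(-91 + 4225 - 5460\right) - 21363} = \frac{29120}{-1326 - 21363} = \frac{29120}{-22689} = 29120 \left(- \frac{1}{22689}\right) = - \frac{29120}{22689}$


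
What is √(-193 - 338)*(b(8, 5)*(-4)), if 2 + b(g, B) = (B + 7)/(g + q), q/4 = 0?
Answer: 6*I*√59 ≈ 46.087*I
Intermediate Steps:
q = 0 (q = 4*0 = 0)
b(g, B) = -2 + (7 + B)/g (b(g, B) = -2 + (B + 7)/(g + 0) = -2 + (7 + B)/g)
√(-193 - 338)*(b(8, 5)*(-4)) = √(-193 - 338)*(((7 + 5 - 2*8)/8)*(-4)) = √(-531)*(((7 + 5 - 16)/8)*(-4)) = (3*I*√59)*(((⅛)*(-4))*(-4)) = (3*I*√59)*(-½*(-4)) = (3*I*√59)*2 = 6*I*√59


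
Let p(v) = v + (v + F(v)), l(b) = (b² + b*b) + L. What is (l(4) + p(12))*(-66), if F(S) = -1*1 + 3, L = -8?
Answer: -3300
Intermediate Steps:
F(S) = 2 (F(S) = -1 + 3 = 2)
l(b) = -8 + 2*b² (l(b) = (b² + b*b) - 8 = (b² + b²) - 8 = 2*b² - 8 = -8 + 2*b²)
p(v) = 2 + 2*v (p(v) = v + (v + 2) = v + (2 + v) = 2 + 2*v)
(l(4) + p(12))*(-66) = ((-8 + 2*4²) + (2 + 2*12))*(-66) = ((-8 + 2*16) + (2 + 24))*(-66) = ((-8 + 32) + 26)*(-66) = (24 + 26)*(-66) = 50*(-66) = -3300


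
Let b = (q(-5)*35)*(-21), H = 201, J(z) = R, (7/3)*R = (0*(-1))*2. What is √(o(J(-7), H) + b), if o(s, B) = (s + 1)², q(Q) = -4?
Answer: √2941 ≈ 54.231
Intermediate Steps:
R = 0 (R = 3*((0*(-1))*2)/7 = 3*(0*2)/7 = (3/7)*0 = 0)
J(z) = 0
b = 2940 (b = -4*35*(-21) = -140*(-21) = 2940)
o(s, B) = (1 + s)²
√(o(J(-7), H) + b) = √((1 + 0)² + 2940) = √(1² + 2940) = √(1 + 2940) = √2941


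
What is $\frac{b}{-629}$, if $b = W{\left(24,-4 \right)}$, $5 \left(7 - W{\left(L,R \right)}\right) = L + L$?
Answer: $\frac{13}{3145} \approx 0.0041335$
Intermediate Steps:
$W{\left(L,R \right)} = 7 - \frac{2 L}{5}$ ($W{\left(L,R \right)} = 7 - \frac{L + L}{5} = 7 - \frac{2 L}{5}$)
$b = - \frac{13}{5}$ ($b = 7 - \frac{48}{5} = - \frac{13}{5} \approx -2.6$)
$\frac{b}{-629} = - \frac{13}{5 \left(-629\right)} = \left(- \frac{13}{5}\right) \left(- \frac{1}{629}\right) = \frac{13}{3145}$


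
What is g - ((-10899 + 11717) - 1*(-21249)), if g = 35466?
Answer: 13399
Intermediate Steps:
g - ((-10899 + 11717) - 1*(-21249)) = 35466 - ((-10899 + 11717) - 1*(-21249)) = 35466 - (818 + 21249) = 35466 - 1*22067 = 35466 - 22067 = 13399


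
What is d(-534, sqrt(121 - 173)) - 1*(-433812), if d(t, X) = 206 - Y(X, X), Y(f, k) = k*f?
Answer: 434070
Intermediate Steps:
Y(f, k) = f*k
d(t, X) = 206 - X**2 (d(t, X) = 206 - X*X = 206 - X**2)
d(-534, sqrt(121 - 173)) - 1*(-433812) = (206 - (sqrt(121 - 173))**2) - 1*(-433812) = (206 - (sqrt(-52))**2) + 433812 = (206 - (2*I*sqrt(13))**2) + 433812 = (206 - 1*(-52)) + 433812 = (206 + 52) + 433812 = 258 + 433812 = 434070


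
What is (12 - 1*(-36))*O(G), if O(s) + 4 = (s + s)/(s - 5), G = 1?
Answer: -216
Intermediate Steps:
O(s) = -4 + 2*s/(-5 + s) (O(s) = -4 + (s + s)/(s - 5) = -4 + (2*s)/(-5 + s) = -4 + 2*s/(-5 + s))
(12 - 1*(-36))*O(G) = (12 - 1*(-36))*(2*(10 - 1*1)/(-5 + 1)) = (12 + 36)*(2*(10 - 1)/(-4)) = 48*(2*(-1/4)*9) = 48*(-9/2) = -216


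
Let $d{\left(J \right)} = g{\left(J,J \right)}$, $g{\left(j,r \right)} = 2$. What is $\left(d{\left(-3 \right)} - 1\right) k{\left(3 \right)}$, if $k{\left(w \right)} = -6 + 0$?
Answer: $-6$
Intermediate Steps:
$k{\left(w \right)} = -6$
$d{\left(J \right)} = 2$
$\left(d{\left(-3 \right)} - 1\right) k{\left(3 \right)} = \left(2 - 1\right) \left(-6\right) = 1 \left(-6\right) = -6$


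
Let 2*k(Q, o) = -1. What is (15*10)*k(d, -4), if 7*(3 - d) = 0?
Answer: -75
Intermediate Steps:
d = 3 (d = 3 - ⅐*0 = 3 + 0 = 3)
k(Q, o) = -½ (k(Q, o) = (½)*(-1) = -½)
(15*10)*k(d, -4) = (15*10)*(-½) = 150*(-½) = -75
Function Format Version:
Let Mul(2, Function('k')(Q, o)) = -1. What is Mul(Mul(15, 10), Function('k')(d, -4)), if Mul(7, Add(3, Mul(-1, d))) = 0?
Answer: -75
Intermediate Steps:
d = 3 (d = Add(3, Mul(Rational(-1, 7), 0)) = Add(3, 0) = 3)
Function('k')(Q, o) = Rational(-1, 2) (Function('k')(Q, o) = Mul(Rational(1, 2), -1) = Rational(-1, 2))
Mul(Mul(15, 10), Function('k')(d, -4)) = Mul(Mul(15, 10), Rational(-1, 2)) = Mul(150, Rational(-1, 2)) = -75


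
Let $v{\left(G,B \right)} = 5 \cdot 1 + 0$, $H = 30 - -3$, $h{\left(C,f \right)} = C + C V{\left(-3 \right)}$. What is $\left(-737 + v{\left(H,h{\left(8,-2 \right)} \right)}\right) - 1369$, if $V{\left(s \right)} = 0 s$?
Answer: $-2101$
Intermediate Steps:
$V{\left(s \right)} = 0$
$h{\left(C,f \right)} = C$ ($h{\left(C,f \right)} = C + C 0 = C + 0 = C$)
$H = 33$ ($H = 30 + 3 = 33$)
$v{\left(G,B \right)} = 5$ ($v{\left(G,B \right)} = 5 + 0 = 5$)
$\left(-737 + v{\left(H,h{\left(8,-2 \right)} \right)}\right) - 1369 = \left(-737 + 5\right) - 1369 = -732 - 1369 = -2101$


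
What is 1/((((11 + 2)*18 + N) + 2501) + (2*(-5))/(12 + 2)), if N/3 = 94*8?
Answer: 7/34932 ≈ 0.00020039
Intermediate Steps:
N = 2256 (N = 3*(94*8) = 3*752 = 2256)
1/((((11 + 2)*18 + N) + 2501) + (2*(-5))/(12 + 2)) = 1/((((11 + 2)*18 + 2256) + 2501) + (2*(-5))/(12 + 2)) = 1/(((13*18 + 2256) + 2501) - 10/14) = 1/(((234 + 2256) + 2501) - 10*1/14) = 1/((2490 + 2501) - 5/7) = 1/(4991 - 5/7) = 1/(34932/7) = 7/34932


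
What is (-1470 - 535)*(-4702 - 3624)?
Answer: 16693630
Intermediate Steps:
(-1470 - 535)*(-4702 - 3624) = -2005*(-8326) = 16693630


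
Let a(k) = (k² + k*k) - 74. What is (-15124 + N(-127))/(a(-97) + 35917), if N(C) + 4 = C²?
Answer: 1001/54661 ≈ 0.018313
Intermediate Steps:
N(C) = -4 + C²
a(k) = -74 + 2*k² (a(k) = (k² + k²) - 74 = 2*k² - 74 = -74 + 2*k²)
(-15124 + N(-127))/(a(-97) + 35917) = (-15124 + (-4 + (-127)²))/((-74 + 2*(-97)²) + 35917) = (-15124 + (-4 + 16129))/((-74 + 2*9409) + 35917) = (-15124 + 16125)/((-74 + 18818) + 35917) = 1001/(18744 + 35917) = 1001/54661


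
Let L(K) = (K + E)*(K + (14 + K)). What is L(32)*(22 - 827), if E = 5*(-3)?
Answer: -1067430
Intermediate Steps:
E = -15
L(K) = (-15 + K)*(14 + 2*K) (L(K) = (K - 15)*(K + (14 + K)) = (-15 + K)*(14 + 2*K))
L(32)*(22 - 827) = (-210 - 16*32 + 2*32²)*(22 - 827) = (-210 - 512 + 2*1024)*(-805) = (-210 - 512 + 2048)*(-805) = 1326*(-805) = -1067430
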